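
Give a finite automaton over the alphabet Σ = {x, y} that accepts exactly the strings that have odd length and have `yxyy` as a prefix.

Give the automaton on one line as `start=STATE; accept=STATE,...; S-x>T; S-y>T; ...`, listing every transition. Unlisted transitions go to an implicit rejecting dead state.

Run two small machines in parallel and take their product. One (2 states) tracks the input length modulo 2; the other (6 states) tracks whether the input so far still matches the prefix `yxyy`. Each combined state is a pair, one component from each; accept when both components accept.
An 8-state machine:
        x   y  
>  s0   s1  s2 
   s1   s3  s3 
   s2   s4  s3 
   s3   s1  s1 
   s4   s1  s5 
   s5   s3  s6 
   s6   s7  s7 
 * s7   s6  s6 
(> = start, * = accepting)

start=s0; accept=s7; s0-x>s1; s0-y>s2; s1-x>s3; s1-y>s3; s2-x>s4; s2-y>s3; s3-x>s1; s3-y>s1; s4-x>s1; s4-y>s5; s5-x>s3; s5-y>s6; s6-x>s7; s6-y>s7; s7-x>s6; s7-y>s6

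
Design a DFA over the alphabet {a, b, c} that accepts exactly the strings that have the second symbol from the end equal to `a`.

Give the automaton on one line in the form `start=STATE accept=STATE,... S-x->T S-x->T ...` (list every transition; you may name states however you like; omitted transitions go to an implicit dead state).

start=q0 accept=q4,q5,q6 q0-a->q1 q0-b->q2 q0-c->q3 q1-a->q4 q1-b->q5 q1-c->q6 q2-a->q7 q2-b->q8 q2-c->q9 q3-a->q10 q3-b->q11 q3-c->q12 q4-a->q4 q4-b->q5 q4-c->q6 q5-a->q7 q5-b->q8 q5-c->q9 q6-a->q10 q6-b->q11 q6-c->q12 q7-a->q4 q7-b->q5 q7-c->q6 q8-a->q7 q8-b->q8 q8-c->q9 q9-a->q10 q9-b->q11 q9-c->q12 q10-a->q4 q10-b->q5 q10-c->q6 q11-a->q7 q11-b->q8 q11-c->q9 q12-a->q10 q12-b->q11 q12-c->q12

Because acceptance depends on a position counted from the end, the machine has to buffer the most recent 2 symbols. Make each state the string of the last up-to-2 symbols read; on input `x` shift the window left and append `x`. Accept when the buffered window has length 2 and begins with `a`.
13 states suffice.
          a    b    c  
>  q0     q1   q2   q3 
   q1     q4   q5   q6 
   q2     q7   q8   q9 
   q3    q10  q11  q12 
 * q4     q4   q5   q6 
 * q5     q7   q8   q9 
 * q6    q10  q11  q12 
   q7     q4   q5   q6 
   q8     q7   q8   q9 
   q9    q10  q11  q12 
   q10    q4   q5   q6 
   q11    q7   q8   q9 
   q12   q10  q11  q12 
(> = start, * = accepting)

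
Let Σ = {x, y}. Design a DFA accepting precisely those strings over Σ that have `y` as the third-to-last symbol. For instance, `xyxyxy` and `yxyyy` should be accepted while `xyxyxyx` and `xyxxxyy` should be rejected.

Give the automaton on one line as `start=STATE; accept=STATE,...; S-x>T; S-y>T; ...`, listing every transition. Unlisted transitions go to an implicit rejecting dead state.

start=s0; accept=s11,s12,s13,s14; s0-x>s1; s0-y>s2; s1-x>s3; s1-y>s4; s2-x>s5; s2-y>s6; s3-x>s7; s3-y>s8; s4-x>s9; s4-y>s10; s5-x>s11; s5-y>s12; s6-x>s13; s6-y>s14; s7-x>s7; s7-y>s8; s8-x>s9; s8-y>s10; s9-x>s11; s9-y>s12; s10-x>s13; s10-y>s14; s11-x>s7; s11-y>s8; s12-x>s9; s12-y>s10; s13-x>s11; s13-y>s12; s14-x>s13; s14-y>s14

Because acceptance depends on a position counted from the end, the machine has to buffer the most recent 3 symbols. Make each state the string of the last up-to-3 symbols read; on input `x` shift the window left and append `x`. Accept when the buffered window has length 3 and begins with `y`.
          x    y  
>  s0     s1   s2 
   s1     s3   s4 
   s2     s5   s6 
   s3     s7   s8 
   s4     s9  s10 
   s5    s11  s12 
   s6    s13  s14 
   s7     s7   s8 
   s8     s9  s10 
   s9    s11  s12 
   s10   s13  s14 
 * s11    s7   s8 
 * s12    s9  s10 
 * s13   s11  s12 
 * s14   s13  s14 
(> = start, * = accepting)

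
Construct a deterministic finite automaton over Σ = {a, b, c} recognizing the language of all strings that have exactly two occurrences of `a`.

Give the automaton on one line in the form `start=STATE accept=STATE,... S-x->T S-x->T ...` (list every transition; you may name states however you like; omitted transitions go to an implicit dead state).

start=q0 accept=q2 q0-a->q1 q0-b->q0 q0-c->q0 q1-a->q2 q1-b->q1 q1-c->q1 q2-a->q3 q2-b->q2 q2-c->q2 q3-a->q3 q3-b->q3 q3-c->q3

Only the number of `a`s matters, and only up to 3. Make a chain q0 → q1 → q2 → q3 advanced by each `a` (with q3 absorbing); every other symbol self-loops. The accepting set is {q2}.
4 states suffice.
        a   b   c  
>  q0   q1  q0  q0 
   q1   q2  q1  q1 
 * q2   q3  q2  q2 
   q3   q3  q3  q3 
(> = start, * = accepting)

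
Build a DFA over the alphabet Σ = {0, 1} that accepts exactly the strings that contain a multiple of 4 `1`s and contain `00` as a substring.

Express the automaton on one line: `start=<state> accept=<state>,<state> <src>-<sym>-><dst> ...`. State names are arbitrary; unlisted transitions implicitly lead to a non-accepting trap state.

Handle the two conditions separately and then intersect. The first has 4 states tracking the count of `1`s modulo 4; the second has 3 states tracking whether and how much of `00` has been seen. A product state is a pair (one from each), accepting exactly when both do.
          0    1  
>  s0     s1   s2 
   s1     s3   s2 
   s2     s4   s5 
 * s3     s3   s6 
   s4     s6   s5 
   s5     s7   s8 
   s6     s6   s9 
   s7     s9   s8 
   s8    s10   s0 
   s9     s9  s11 
   s10   s11   s0 
   s11   s11   s3 
(> = start, * = accepting)

start=s0 accept=s3 s0-0->s1 s0-1->s2 s1-0->s3 s1-1->s2 s2-0->s4 s2-1->s5 s3-0->s3 s3-1->s6 s4-0->s6 s4-1->s5 s5-0->s7 s5-1->s8 s6-0->s6 s6-1->s9 s7-0->s9 s7-1->s8 s8-0->s10 s8-1->s0 s9-0->s9 s9-1->s11 s10-0->s11 s10-1->s0 s11-0->s11 s11-1->s3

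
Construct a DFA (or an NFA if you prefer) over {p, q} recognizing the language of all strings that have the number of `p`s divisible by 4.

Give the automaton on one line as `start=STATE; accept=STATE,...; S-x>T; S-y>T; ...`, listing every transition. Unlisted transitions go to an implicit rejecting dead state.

start=A; accept=A; A-p>B; A-q>A; B-p>C; B-q>B; C-p>D; C-q>C; D-p>A; D-q>D

Keep the running count of `p`s modulo 4: each `p` advances along the cycle A → B → C → D → A while other symbols loop. Accept at A.
4 states suffice.
       p  q 
>* A   B  A 
   B   C  B 
   C   D  C 
   D   A  D 
(> = start, * = accepting)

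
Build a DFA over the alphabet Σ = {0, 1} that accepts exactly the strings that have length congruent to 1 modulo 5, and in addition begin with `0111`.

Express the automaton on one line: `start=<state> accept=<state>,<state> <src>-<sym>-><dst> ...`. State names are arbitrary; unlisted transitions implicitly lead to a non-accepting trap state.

start=S0 accept=S11 S0-0->S1 S0-1->S2 S1-0->S3 S1-1->S4 S2-0->S3 S2-1->S3 S3-0->S5 S3-1->S5 S4-0->S5 S4-1->S6 S5-0->S7 S5-1->S7 S6-0->S7 S6-1->S8 S7-0->S9 S7-1->S9 S8-0->S10 S8-1->S10 S9-0->S2 S9-1->S2 S10-0->S11 S10-1->S11 S11-0->S12 S11-1->S12 S12-0->S13 S12-1->S13 S13-0->S8 S13-1->S8

Build one automaton per condition and run them in lockstep. One (5 states) tracks the input length modulo 5; the other (6 states) tracks whether the input so far still matches the prefix `0111`. Each combined state is a pair, one component from each; accept when both components accept.
14 states suffice.
          0    1  
>  S0     S1   S2 
   S1     S3   S4 
   S2     S3   S3 
   S3     S5   S5 
   S4     S5   S6 
   S5     S7   S7 
   S6     S7   S8 
   S7     S9   S9 
   S8    S10  S10 
   S9     S2   S2 
   S10   S11  S11 
 * S11   S12  S12 
   S12   S13  S13 
   S13    S8   S8 
(> = start, * = accepting)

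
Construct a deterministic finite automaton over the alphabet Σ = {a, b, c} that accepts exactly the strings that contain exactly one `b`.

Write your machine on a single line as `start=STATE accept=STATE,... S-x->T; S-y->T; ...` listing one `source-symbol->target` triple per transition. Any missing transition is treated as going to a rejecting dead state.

Count `b`s, saturating at 2: state s0 means no `b` yet, s1 means one `b` seen, s2 means more than one. Each `b` increments (capped at s2); other symbols loop. Accept from {s1}.
3 states suffice.
        a   b   c  
>  s0   s0  s1  s0 
 * s1   s1  s2  s1 
   s2   s2  s2  s2 
(> = start, * = accepting)

start=s0; accept=s1; s0-a->s0; s0-b->s1; s0-c->s0; s1-a->s1; s1-b->s2; s1-c->s1; s2-a->s2; s2-b->s2; s2-c->s2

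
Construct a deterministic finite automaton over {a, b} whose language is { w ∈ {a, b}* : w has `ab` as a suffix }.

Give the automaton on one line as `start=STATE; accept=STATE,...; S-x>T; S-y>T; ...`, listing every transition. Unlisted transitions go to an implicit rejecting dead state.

Let each state record the length of the longest suffix of the input read so far that is also a prefix of `ab`. q1 means the last symbol is `a`; q2 means the last 2 symbols are `ab`. Accept only at q2, where the string currently ends in `ab`.
With 3 states:
        a   b  
>  q0   q1  q0 
   q1   q1  q2 
 * q2   q1  q0 
(> = start, * = accepting)

start=q0; accept=q2; q0-a>q1; q0-b>q0; q1-a>q1; q1-b>q2; q2-a>q1; q2-b>q0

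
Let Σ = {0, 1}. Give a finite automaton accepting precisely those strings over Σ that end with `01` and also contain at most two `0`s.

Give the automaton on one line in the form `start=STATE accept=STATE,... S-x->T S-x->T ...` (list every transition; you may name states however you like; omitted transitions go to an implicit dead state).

start=q0 accept=q3,q5 q0-0->q1 q0-1->q0 q1-0->q2 q1-1->q3 q2-0->q4 q2-1->q5 q3-0->q2 q3-1->q6 q4-0->q4 q4-1->q7 q5-0->q4 q5-1->q8 q6-0->q2 q6-1->q6 q7-0->q4 q7-1->q9 q8-0->q4 q8-1->q8 q9-0->q4 q9-1->q9

Handle the two conditions separately and then intersect. One (3 states) tracks how much of the suffix `01` has currently been matched; the other (4 states) tracks the count of `0`s, saturating at 3. Each combined state is a pair, one component from each; accept when both components accept.
10 states suffice.
        0   1  
>  q0   q1  q0 
   q1   q2  q3 
   q2   q4  q5 
 * q3   q2  q6 
   q4   q4  q7 
 * q5   q4  q8 
   q6   q2  q6 
   q7   q4  q9 
   q8   q4  q8 
   q9   q4  q9 
(> = start, * = accepting)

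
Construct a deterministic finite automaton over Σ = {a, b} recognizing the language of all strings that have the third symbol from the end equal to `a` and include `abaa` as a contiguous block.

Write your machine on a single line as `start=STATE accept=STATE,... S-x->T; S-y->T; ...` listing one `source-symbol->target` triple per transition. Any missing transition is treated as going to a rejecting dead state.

Run two small machines in parallel and take their product. One (15 states) tracks the last 3 symbols read; the other (5 states) tracks whether and how much of `abaa` has been seen. Each combined state is a pair, one component from each; accept when both components accept.
23 states suffice.
          a    b  
>  q0     q1   q2 
   q1     q3   q4 
   q2     q5   q6 
   q3     q7   q8 
   q4     q9  q10 
   q5    q11  q12 
   q6    q13  q14 
   q7     q7   q8 
   q8     q9  q10 
   q9    q15  q12 
   q10   q13  q14 
   q11    q7   q8 
   q12    q9  q10 
   q13   q11  q12 
   q14   q13  q14 
   q15   q16  q17 
 * q16   q16  q17 
 * q17   q18  q19 
 * q18   q15  q20 
 * q19   q21  q22 
   q20   q18  q19 
   q21   q15  q20 
   q22   q21  q22 
(> = start, * = accepting)

start=q0; accept=q16,q17,q18,q19; q0-a->q1; q0-b->q2; q1-a->q3; q1-b->q4; q2-a->q5; q2-b->q6; q3-a->q7; q3-b->q8; q4-a->q9; q4-b->q10; q5-a->q11; q5-b->q12; q6-a->q13; q6-b->q14; q7-a->q7; q7-b->q8; q8-a->q9; q8-b->q10; q9-a->q15; q9-b->q12; q10-a->q13; q10-b->q14; q11-a->q7; q11-b->q8; q12-a->q9; q12-b->q10; q13-a->q11; q13-b->q12; q14-a->q13; q14-b->q14; q15-a->q16; q15-b->q17; q16-a->q16; q16-b->q17; q17-a->q18; q17-b->q19; q18-a->q15; q18-b->q20; q19-a->q21; q19-b->q22; q20-a->q18; q20-b->q19; q21-a->q15; q21-b->q20; q22-a->q21; q22-b->q22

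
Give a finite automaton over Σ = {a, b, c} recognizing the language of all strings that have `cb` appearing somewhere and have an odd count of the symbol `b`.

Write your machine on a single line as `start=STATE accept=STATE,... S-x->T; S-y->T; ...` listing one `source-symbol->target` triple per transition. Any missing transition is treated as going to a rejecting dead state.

Handle the two conditions separately and then intersect. The first has 3 states tracking whether and how much of `cb` has been seen; the second has 2 states tracking the count of `b`s modulo 2. A product state is a pair (one from each), accepting exactly when both do.
With 6 states:
        a   b   c  
>  S0   S0  S1  S2 
   S1   S1  S0  S3 
   S2   S0  S4  S2 
   S3   S1  S5  S3 
 * S4   S4  S5  S4 
   S5   S5  S4  S5 
(> = start, * = accepting)

start=S0; accept=S4; S0-a->S0; S0-b->S1; S0-c->S2; S1-a->S1; S1-b->S0; S1-c->S3; S2-a->S0; S2-b->S4; S2-c->S2; S3-a->S1; S3-b->S5; S3-c->S3; S4-a->S4; S4-b->S5; S4-c->S4; S5-a->S5; S5-b->S4; S5-c->S5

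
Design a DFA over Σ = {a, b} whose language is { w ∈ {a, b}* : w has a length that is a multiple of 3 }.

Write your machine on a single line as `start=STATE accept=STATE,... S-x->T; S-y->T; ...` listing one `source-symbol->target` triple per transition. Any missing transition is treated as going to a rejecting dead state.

start=q0; accept=q0; q0-a->q1; q0-b->q1; q1-a->q2; q1-b->q2; q2-a->q0; q2-b->q0

Count input length modulo 3: every symbol advances one step around the cycle q0 → q1 → q2 → q0. Accept at q0.
A 3-state machine:
        a   b  
>* q0   q1  q1 
   q1   q2  q2 
   q2   q0  q0 
(> = start, * = accepting)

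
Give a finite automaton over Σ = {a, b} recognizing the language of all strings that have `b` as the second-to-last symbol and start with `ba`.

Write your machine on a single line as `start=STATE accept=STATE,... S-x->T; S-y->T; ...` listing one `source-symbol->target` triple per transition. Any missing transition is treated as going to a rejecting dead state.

start=q0; accept=q5,q10; q0-a->q1; q0-b->q2; q1-a->q3; q1-b->q4; q2-a->q5; q2-b->q6; q3-a->q3; q3-b->q4; q4-a->q7; q4-b->q6; q5-a->q8; q5-b->q9; q6-a->q7; q6-b->q6; q7-a->q3; q7-b->q4; q8-a->q8; q8-b->q9; q9-a->q5; q9-b->q10; q10-a->q5; q10-b->q10

Build one automaton per condition and run them in lockstep. The first has 7 states tracking the last 2 symbols read; the second has 4 states tracking whether the input so far still matches the prefix `ba`. A product state is a pair (one from each), accepting exactly when both do.
An 11-state machine:
          a    b  
>  q0     q1   q2 
   q1     q3   q4 
   q2     q5   q6 
   q3     q3   q4 
   q4     q7   q6 
 * q5     q8   q9 
   q6     q7   q6 
   q7     q3   q4 
   q8     q8   q9 
   q9     q5  q10 
 * q10    q5  q10 
(> = start, * = accepting)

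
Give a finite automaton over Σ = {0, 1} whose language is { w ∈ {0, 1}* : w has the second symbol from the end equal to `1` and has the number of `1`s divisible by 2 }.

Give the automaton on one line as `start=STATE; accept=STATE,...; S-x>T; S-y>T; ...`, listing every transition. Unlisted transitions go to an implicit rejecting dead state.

start=A; accept=D,F; A-0>A; A-1>B; B-0>C; B-1>D; C-0>C; C-1>E; D-0>F; D-1>B; E-0>F; E-1>B; F-0>A; F-1>B

Build one automaton per condition and run them in lockstep. One (7 states) tracks the last 2 symbols read; the other (2 states) tracks the count of `1`s modulo 2. Each combined state is a pair, one component from each; accept when both components accept. After merging equivalent states the machine shrinks.
       0  1 
>  A   A  B 
   B   C  D 
   C   C  E 
 * D   F  B 
   E   F  B 
 * F   A  B 
(> = start, * = accepting)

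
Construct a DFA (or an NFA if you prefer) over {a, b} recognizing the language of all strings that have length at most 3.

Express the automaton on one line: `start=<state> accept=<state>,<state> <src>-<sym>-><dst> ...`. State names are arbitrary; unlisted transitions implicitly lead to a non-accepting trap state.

Count input length up to 4: every symbol moves from q0 toward q4, which means 'more than 3' and absorbs. Accept from {q0, q1, q2, q3}.
        a   b  
>* q0   q1  q1 
 * q1   q2  q2 
 * q2   q3  q3 
 * q3   q4  q4 
   q4   q4  q4 
(> = start, * = accepting)

start=q0 accept=q0,q1,q2,q3 q0-a->q1 q0-b->q1 q1-a->q2 q1-b->q2 q2-a->q3 q2-b->q3 q3-a->q4 q3-b->q4 q4-a->q4 q4-b->q4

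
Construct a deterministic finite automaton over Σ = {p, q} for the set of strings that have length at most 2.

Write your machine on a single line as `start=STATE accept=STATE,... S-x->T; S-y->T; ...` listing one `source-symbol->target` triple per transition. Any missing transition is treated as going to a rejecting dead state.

start=A; accept=A,B,C; A-p->B; A-q->B; B-p->C; B-q->C; C-p->D; C-q->D; D-p->D; D-q->D

Count input length up to 3: every symbol moves from A toward D, which means 'more than 2' and absorbs. Accept from {A, B, C}.
       p  q 
>* A   B  B 
 * B   C  C 
 * C   D  D 
   D   D  D 
(> = start, * = accepting)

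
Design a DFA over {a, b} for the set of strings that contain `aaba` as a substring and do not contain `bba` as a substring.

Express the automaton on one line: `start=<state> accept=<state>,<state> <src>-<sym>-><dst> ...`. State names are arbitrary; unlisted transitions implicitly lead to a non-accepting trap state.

Build one automaton per condition and run them in lockstep. One (5 states) tracks whether and how much of `aaba` has been seen; the other (4 states) tracks partial matches of the forbidden pattern `bba`. Each combined state is a pair, one component from each; accept when both components accept. Minimizing collapses redundant product states.
        a   b  
>  q0   q1  q2 
   q1   q3  q2 
   q2   q1  q4 
   q3   q3  q5 
   q4   q4  q4 
   q5   q6  q4 
 * q6   q6  q7 
 * q7   q6  q8 
 * q8   q4  q8 
(> = start, * = accepting)

start=q0 accept=q6,q7,q8 q0-a->q1 q0-b->q2 q1-a->q3 q1-b->q2 q2-a->q1 q2-b->q4 q3-a->q3 q3-b->q5 q4-a->q4 q4-b->q4 q5-a->q6 q5-b->q4 q6-a->q6 q6-b->q7 q7-a->q6 q7-b->q8 q8-a->q4 q8-b->q8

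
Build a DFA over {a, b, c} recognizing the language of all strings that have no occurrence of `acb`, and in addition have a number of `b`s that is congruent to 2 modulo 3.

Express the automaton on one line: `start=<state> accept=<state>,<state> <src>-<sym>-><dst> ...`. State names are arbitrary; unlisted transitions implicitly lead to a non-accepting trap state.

Build one automaton per condition and run them in lockstep. One (4 states) tracks partial matches of the forbidden pattern `acb`; the other (3 states) tracks the count of `b`s modulo 3. Each combined state is a pair, one component from each; accept when both components accept.
A 12-state machine:
          a    b    c  
>  S0     S1   S2   S0 
   S1     S1   S2   S3 
   S2     S4   S5   S2 
   S3     S1   S6   S0 
   S4     S4   S5   S7 
 * S5     S8   S0   S5 
   S6     S6   S9   S6 
   S7     S4   S9   S2 
 * S8     S8   S0  S10 
   S9     S9  S11   S9 
 * S10    S8  S11   S5 
   S11   S11   S6  S11 
(> = start, * = accepting)

start=S0 accept=S5,S8,S10 S0-a->S1 S0-b->S2 S0-c->S0 S1-a->S1 S1-b->S2 S1-c->S3 S2-a->S4 S2-b->S5 S2-c->S2 S3-a->S1 S3-b->S6 S3-c->S0 S4-a->S4 S4-b->S5 S4-c->S7 S5-a->S8 S5-b->S0 S5-c->S5 S6-a->S6 S6-b->S9 S6-c->S6 S7-a->S4 S7-b->S9 S7-c->S2 S8-a->S8 S8-b->S0 S8-c->S10 S9-a->S9 S9-b->S11 S9-c->S9 S10-a->S8 S10-b->S11 S10-c->S5 S11-a->S11 S11-b->S6 S11-c->S11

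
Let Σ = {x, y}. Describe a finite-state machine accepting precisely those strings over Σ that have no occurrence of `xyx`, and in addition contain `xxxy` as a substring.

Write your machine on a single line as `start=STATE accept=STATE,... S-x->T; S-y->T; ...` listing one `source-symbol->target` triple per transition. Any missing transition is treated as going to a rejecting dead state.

start=s0; accept=s6,s7,s8; s0-x->s1; s0-y->s0; s1-x->s2; s1-y->s3; s2-x->s4; s2-y->s3; s3-x->s5; s3-y->s0; s4-x->s4; s4-y->s6; s5-x->s5; s5-y->s5; s6-x->s5; s6-y->s7; s7-x->s8; s7-y->s7; s8-x->s8; s8-y->s6

Handle the two conditions separately and then intersect. The first has 4 states tracking partial matches of the forbidden pattern `xyx`; the second has 5 states tracking whether and how much of `xxxy` has been seen. A product state is a pair (one from each), accepting exactly when both do. Equivalent product states are then merged.
        x   y  
>  s0   s1  s0 
   s1   s2  s3 
   s2   s4  s3 
   s3   s5  s0 
   s4   s4  s6 
   s5   s5  s5 
 * s6   s5  s7 
 * s7   s8  s7 
 * s8   s8  s6 
(> = start, * = accepting)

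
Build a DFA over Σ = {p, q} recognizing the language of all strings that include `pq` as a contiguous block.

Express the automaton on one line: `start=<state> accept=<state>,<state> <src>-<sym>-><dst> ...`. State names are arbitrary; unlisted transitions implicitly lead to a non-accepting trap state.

States S0..S1 record the length of the longest prefix of `pq` that matches the current input suffix. Reaching S2 means `pq` has been seen, and we stay there forever. Accept from S2.
A 3-state machine:
        p   q  
>  S0   S1  S0 
   S1   S1  S2 
 * S2   S2  S2 
(> = start, * = accepting)

start=S0 accept=S2 S0-p->S1 S0-q->S0 S1-p->S1 S1-q->S2 S2-p->S2 S2-q->S2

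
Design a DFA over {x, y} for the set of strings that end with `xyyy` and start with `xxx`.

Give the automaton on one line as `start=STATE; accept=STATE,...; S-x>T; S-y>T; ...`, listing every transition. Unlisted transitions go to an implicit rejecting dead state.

start=A; accept=H; A-x>B; A-y>C; B-x>D; B-y>C; C-x>C; C-y>C; D-x>E; D-y>C; E-x>E; E-y>F; F-x>E; F-y>G; G-x>E; G-y>H; H-x>E; H-y>I; I-x>E; I-y>I

Build one automaton per condition and run them in lockstep. One (5 states) tracks how much of the suffix `xyyy` has currently been matched; the other (5 states) tracks whether the input so far still matches the prefix `xxx`. Each combined state is a pair, one component from each; accept when both components accept. After merging equivalent states the machine shrinks.
       x  y 
>  A   B  C 
   B   D  C 
   C   C  C 
   D   E  C 
   E   E  F 
   F   E  G 
   G   E  H 
 * H   E  I 
   I   E  I 
(> = start, * = accepting)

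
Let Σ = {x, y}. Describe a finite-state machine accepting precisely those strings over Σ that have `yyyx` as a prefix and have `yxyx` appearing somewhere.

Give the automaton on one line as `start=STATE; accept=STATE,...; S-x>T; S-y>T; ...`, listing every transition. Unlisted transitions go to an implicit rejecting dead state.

Build one automaton per condition and run them in lockstep. The first has 6 states tracking whether the input so far still matches the prefix `yyyx`; the second has 5 states tracking whether and how much of `yxyx` has been seen. A product state is a pair (one from each), accepting exactly when both do.
14 states suffice.
          x    y  
>  s0     s1   s2 
   s1     s1   s3 
   s2     s4   s5 
   s3     s4   s3 
   s4     s1   s6 
   s5     s4   s7 
   s6     s8   s3 
   s7     s9   s3 
   s8     s8   s8 
   s9    s10  s11 
   s10   s10  s12 
   s11   s13  s12 
   s12    s9  s12 
 * s13   s13  s13 
(> = start, * = accepting)

start=s0; accept=s13; s0-x>s1; s0-y>s2; s1-x>s1; s1-y>s3; s2-x>s4; s2-y>s5; s3-x>s4; s3-y>s3; s4-x>s1; s4-y>s6; s5-x>s4; s5-y>s7; s6-x>s8; s6-y>s3; s7-x>s9; s7-y>s3; s8-x>s8; s8-y>s8; s9-x>s10; s9-y>s11; s10-x>s10; s10-y>s12; s11-x>s13; s11-y>s12; s12-x>s9; s12-y>s12; s13-x>s13; s13-y>s13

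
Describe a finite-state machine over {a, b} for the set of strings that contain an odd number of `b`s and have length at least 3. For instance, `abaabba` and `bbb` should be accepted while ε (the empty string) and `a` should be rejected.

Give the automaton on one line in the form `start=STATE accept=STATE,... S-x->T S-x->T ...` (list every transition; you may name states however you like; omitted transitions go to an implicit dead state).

start=S0 accept=S5 S0-a->S1 S0-b->S2 S1-a->S3 S1-b->S4 S2-a->S4 S2-b->S3 S3-a->S3 S3-b->S5 S4-a->S5 S4-b->S3 S5-a->S5 S5-b->S3

Run two small machines in parallel and take their product. The first has 2 states tracking the count of `b`s modulo 2; the second has 5 states tracking the input length, saturating at 4. A product state is a pair (one from each), accepting exactly when both do. Equivalent product states are then merged.
6 states suffice.
        a   b  
>  S0   S1  S2 
   S1   S3  S4 
   S2   S4  S3 
   S3   S3  S5 
   S4   S5  S3 
 * S5   S5  S3 
(> = start, * = accepting)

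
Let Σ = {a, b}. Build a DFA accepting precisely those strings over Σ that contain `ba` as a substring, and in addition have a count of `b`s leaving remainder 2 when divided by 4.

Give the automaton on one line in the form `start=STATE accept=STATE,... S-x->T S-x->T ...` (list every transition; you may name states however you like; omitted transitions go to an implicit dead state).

Run two small machines in parallel and take their product. One (3 states) tracks whether and how much of `ba` has been seen; the other (4 states) tracks the count of `b`s modulo 4. Each combined state is a pair, one component from each; accept when both components accept.
With 9 states:
        a   b  
>  q0   q0  q1 
   q1   q2  q3 
   q2   q2  q4 
   q3   q4  q5 
 * q4   q4  q6 
   q5   q6  q7 
   q6   q6  q8 
   q7   q8  q1 
   q8   q8  q2 
(> = start, * = accepting)

start=q0 accept=q4 q0-a->q0 q0-b->q1 q1-a->q2 q1-b->q3 q2-a->q2 q2-b->q4 q3-a->q4 q3-b->q5 q4-a->q4 q4-b->q6 q5-a->q6 q5-b->q7 q6-a->q6 q6-b->q8 q7-a->q8 q7-b->q1 q8-a->q8 q8-b->q2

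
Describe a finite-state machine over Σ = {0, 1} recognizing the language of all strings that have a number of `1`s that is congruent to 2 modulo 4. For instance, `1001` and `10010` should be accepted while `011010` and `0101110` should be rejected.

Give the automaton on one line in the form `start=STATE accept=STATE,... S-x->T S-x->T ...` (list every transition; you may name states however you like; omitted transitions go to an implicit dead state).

start=s0 accept=s2 s0-0->s0 s0-1->s1 s1-0->s1 s1-1->s2 s2-0->s2 s2-1->s3 s3-0->s3 s3-1->s0

Keep the running count of `1`s modulo 4: each `1` advances along the cycle s0 → s1 → s2 → s3 → s0 while other symbols loop. Accept at s2.
        0   1  
>  s0   s0  s1 
   s1   s1  s2 
 * s2   s2  s3 
   s3   s3  s0 
(> = start, * = accepting)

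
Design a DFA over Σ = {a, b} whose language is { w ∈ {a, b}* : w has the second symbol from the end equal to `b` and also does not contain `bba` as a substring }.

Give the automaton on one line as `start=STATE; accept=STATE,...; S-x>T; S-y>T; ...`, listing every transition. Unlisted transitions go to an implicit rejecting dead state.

Handle the two conditions separately and then intersect. The first has 7 states tracking the last 2 symbols read; the second has 4 states tracking partial matches of the forbidden pattern `bba`. A product state is a pair (one from each), accepting exactly when both do. After merging equivalent states the machine shrinks.
        a   b  
>  s0   s0  s1 
   s1   s2  s3 
 * s2   s0  s1 
 * s3   s4  s3 
   s4   s4  s4 
(> = start, * = accepting)

start=s0; accept=s2,s3; s0-a>s0; s0-b>s1; s1-a>s2; s1-b>s3; s2-a>s0; s2-b>s1; s3-a>s4; s3-b>s3; s4-a>s4; s4-b>s4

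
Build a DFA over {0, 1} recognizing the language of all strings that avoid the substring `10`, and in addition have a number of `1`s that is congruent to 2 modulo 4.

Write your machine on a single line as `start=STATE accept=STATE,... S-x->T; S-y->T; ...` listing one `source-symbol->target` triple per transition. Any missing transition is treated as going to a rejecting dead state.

Handle the two conditions separately and then intersect. The first has 3 states tracking partial matches of the forbidden pattern `10`; the second has 4 states tracking the count of `1`s modulo 4. A product state is a pair (one from each), accepting exactly when both do. Equivalent product states are then merged.
With 6 states:
        0   1  
>  S0   S0  S1 
   S1   S2  S3 
   S2   S2  S2 
 * S3   S2  S4 
   S4   S2  S5 
   S5   S2  S1 
(> = start, * = accepting)

start=S0; accept=S3; S0-0->S0; S0-1->S1; S1-0->S2; S1-1->S3; S2-0->S2; S2-1->S2; S3-0->S2; S3-1->S4; S4-0->S2; S4-1->S5; S5-0->S2; S5-1->S1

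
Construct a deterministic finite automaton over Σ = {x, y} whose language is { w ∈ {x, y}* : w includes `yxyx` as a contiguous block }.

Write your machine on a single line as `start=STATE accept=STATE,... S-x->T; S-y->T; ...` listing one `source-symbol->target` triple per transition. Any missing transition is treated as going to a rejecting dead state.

Track how much of `yxyx` has been matched so far: state q0 is no progress, q4 is the absorbing accept state reached once `yxyx` has occurred. Intermediate states record partial matches; on a mismatch, fall back to the longest reusable overlap.
5 states suffice.
        x   y  
>  q0   q0  q1 
   q1   q2  q1 
   q2   q0  q3 
   q3   q4  q1 
 * q4   q4  q4 
(> = start, * = accepting)

start=q0; accept=q4; q0-x->q0; q0-y->q1; q1-x->q2; q1-y->q1; q2-x->q0; q2-y->q3; q3-x->q4; q3-y->q1; q4-x->q4; q4-y->q4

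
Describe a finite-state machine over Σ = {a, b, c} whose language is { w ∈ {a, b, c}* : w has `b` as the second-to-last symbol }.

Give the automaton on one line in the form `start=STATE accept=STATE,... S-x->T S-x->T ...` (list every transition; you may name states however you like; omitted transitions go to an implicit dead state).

start=S0 accept=S7,S8,S9 S0-a->S1 S0-b->S2 S0-c->S3 S1-a->S4 S1-b->S5 S1-c->S6 S2-a->S7 S2-b->S8 S2-c->S9 S3-a->S10 S3-b->S11 S3-c->S12 S4-a->S4 S4-b->S5 S4-c->S6 S5-a->S7 S5-b->S8 S5-c->S9 S6-a->S10 S6-b->S11 S6-c->S12 S7-a->S4 S7-b->S5 S7-c->S6 S8-a->S7 S8-b->S8 S8-c->S9 S9-a->S10 S9-b->S11 S9-c->S12 S10-a->S4 S10-b->S5 S10-c->S6 S11-a->S7 S11-b->S8 S11-c->S9 S12-a->S10 S12-b->S11 S12-c->S12

A DFA must remember the last 2 symbols (since which symbol is second-to-last isn't known until the input ends). Use one state per possible window of the last ≤2 symbols; accept from those whose window starts with `b`.
13 states suffice.
          a    b    c  
>  S0     S1   S2   S3 
   S1     S4   S5   S6 
   S2     S7   S8   S9 
   S3    S10  S11  S12 
   S4     S4   S5   S6 
   S5     S7   S8   S9 
   S6    S10  S11  S12 
 * S7     S4   S5   S6 
 * S8     S7   S8   S9 
 * S9    S10  S11  S12 
   S10    S4   S5   S6 
   S11    S7   S8   S9 
   S12   S10  S11  S12 
(> = start, * = accepting)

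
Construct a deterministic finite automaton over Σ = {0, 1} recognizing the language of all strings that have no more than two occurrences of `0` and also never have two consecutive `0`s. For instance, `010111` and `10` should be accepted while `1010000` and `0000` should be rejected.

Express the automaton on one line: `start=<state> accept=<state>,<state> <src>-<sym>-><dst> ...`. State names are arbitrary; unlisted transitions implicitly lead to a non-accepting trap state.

start=s0 accept=s0,s1,s3,s4 s0-0->s1 s0-1->s0 s1-0->s2 s1-1->s3 s2-0->s2 s2-1->s2 s3-0->s4 s3-1->s3 s4-0->s2 s4-1->s4

Build one automaton per condition and run them in lockstep. One (4 states) tracks the count of `0`s, saturating at 3; the other (3 states) tracks partial matches of the forbidden pattern `00`. Each combined state is a pair, one component from each; accept when both components accept. After merging equivalent states the machine shrinks.
A 5-state machine:
        0   1  
>* s0   s1  s0 
 * s1   s2  s3 
   s2   s2  s2 
 * s3   s4  s3 
 * s4   s2  s4 
(> = start, * = accepting)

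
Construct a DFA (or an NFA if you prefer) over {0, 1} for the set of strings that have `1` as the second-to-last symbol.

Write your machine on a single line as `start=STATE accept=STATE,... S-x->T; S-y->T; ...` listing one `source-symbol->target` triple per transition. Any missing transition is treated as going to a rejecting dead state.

start=S0; accept=S5,S6; S0-0->S1; S0-1->S2; S1-0->S3; S1-1->S4; S2-0->S5; S2-1->S6; S3-0->S3; S3-1->S4; S4-0->S5; S4-1->S6; S5-0->S3; S5-1->S4; S6-0->S5; S6-1->S6

Because acceptance depends on a position counted from the end, the machine has to buffer the most recent 2 symbols. Make each state the string of the last up-to-2 symbols read; on input `x` shift the window left and append `x`. Accept when the buffered window has length 2 and begins with `1`.
7 states suffice.
        0   1  
>  S0   S1  S2 
   S1   S3  S4 
   S2   S5  S6 
   S3   S3  S4 
   S4   S5  S6 
 * S5   S3  S4 
 * S6   S5  S6 
(> = start, * = accepting)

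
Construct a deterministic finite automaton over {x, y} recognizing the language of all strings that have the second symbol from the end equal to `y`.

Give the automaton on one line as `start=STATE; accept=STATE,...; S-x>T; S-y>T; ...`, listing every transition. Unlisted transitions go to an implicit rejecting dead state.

start=S0; accept=S5,S6; S0-x>S1; S0-y>S2; S1-x>S3; S1-y>S4; S2-x>S5; S2-y>S6; S3-x>S3; S3-y>S4; S4-x>S5; S4-y>S6; S5-x>S3; S5-y>S4; S6-x>S5; S6-y>S6

Because acceptance depends on a position counted from the end, the machine has to buffer the most recent 2 symbols. Make each state the string of the last up-to-2 symbols read; on input `x` shift the window left and append `x`. Accept when the buffered window has length 2 and begins with `y`.
A 7-state machine:
        x   y  
>  S0   S1  S2 
   S1   S3  S4 
   S2   S5  S6 
   S3   S3  S4 
   S4   S5  S6 
 * S5   S3  S4 
 * S6   S5  S6 
(> = start, * = accepting)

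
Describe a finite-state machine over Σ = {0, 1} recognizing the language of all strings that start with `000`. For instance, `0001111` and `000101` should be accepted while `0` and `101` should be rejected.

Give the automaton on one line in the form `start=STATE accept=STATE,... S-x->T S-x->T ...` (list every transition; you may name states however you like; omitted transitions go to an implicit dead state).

Check the first 3 symbols one by one: s0 through s2 record how many have matched `000` so far; any wrong symbol goes to the dead state s4. After all 3 match we enter the accepting sink s3.
A 5-state machine:
        0   1  
>  s0   s1  s4 
   s1   s2  s4 
   s2   s3  s4 
 * s3   s3  s3 
   s4   s4  s4 
(> = start, * = accepting)

start=s0 accept=s3 s0-0->s1 s0-1->s4 s1-0->s2 s1-1->s4 s2-0->s3 s2-1->s4 s3-0->s3 s3-1->s3 s4-0->s4 s4-1->s4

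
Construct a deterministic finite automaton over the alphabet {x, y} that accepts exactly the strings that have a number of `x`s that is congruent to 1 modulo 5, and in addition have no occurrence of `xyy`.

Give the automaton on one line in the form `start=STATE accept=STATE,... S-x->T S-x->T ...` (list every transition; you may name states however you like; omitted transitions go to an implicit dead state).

start=q0 accept=q1,q3 q0-x->q1 q0-y->q0 q1-x->q2 q1-y->q3 q2-x->q4 q2-y->q5 q3-x->q2 q3-y->q6 q4-x->q7 q4-y->q8 q5-x->q4 q5-y->q9 q6-x->q9 q6-y->q6 q7-x->q10 q7-y->q11 q8-x->q7 q8-y->q12 q9-x->q12 q9-y->q9 q10-x->q1 q10-y->q13 q11-x->q10 q11-y->q14 q12-x->q14 q12-y->q12 q13-x->q1 q13-y->q15 q14-x->q15 q14-y->q14 q15-x->q6 q15-y->q15

Run two small machines in parallel and take their product. One (5 states) tracks the count of `x`s modulo 5; the other (4 states) tracks partial matches of the forbidden pattern `xyy`. Each combined state is a pair, one component from each; accept when both components accept.
16 states suffice.
          x    y  
>  q0     q1   q0 
 * q1     q2   q3 
   q2     q4   q5 
 * q3     q2   q6 
   q4     q7   q8 
   q5     q4   q9 
   q6     q9   q6 
   q7    q10  q11 
   q8     q7  q12 
   q9    q12   q9 
   q10    q1  q13 
   q11   q10  q14 
   q12   q14  q12 
   q13    q1  q15 
   q14   q15  q14 
   q15    q6  q15 
(> = start, * = accepting)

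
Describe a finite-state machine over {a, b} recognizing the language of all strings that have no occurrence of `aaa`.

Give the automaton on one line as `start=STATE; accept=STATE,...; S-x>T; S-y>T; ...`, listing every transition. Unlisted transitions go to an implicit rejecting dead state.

Track partial matches of the forbidden pattern `aaa`. State S3 is a dead state reached once `aaa` has occurred; every other state accepts. S0 means no part of `aaa` is currently matched.
4 states suffice.
        a   b  
>* S0   S1  S0 
 * S1   S2  S0 
 * S2   S3  S0 
   S3   S3  S3 
(> = start, * = accepting)

start=S0; accept=S0,S1,S2; S0-a>S1; S0-b>S0; S1-a>S2; S1-b>S0; S2-a>S3; S2-b>S0; S3-a>S3; S3-b>S3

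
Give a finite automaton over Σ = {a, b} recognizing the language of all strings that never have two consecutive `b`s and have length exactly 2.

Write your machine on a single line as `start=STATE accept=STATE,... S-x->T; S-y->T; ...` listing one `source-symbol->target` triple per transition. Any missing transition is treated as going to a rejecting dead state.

Build one automaton per condition and run them in lockstep. One (3 states) tracks partial matches of the forbidden pattern `bb`; the other (4 states) tracks the input length, saturating at 3. Each combined state is a pair, one component from each; accept when both components accept. After merging equivalent states the machine shrinks.
5 states suffice.
        a   b  
>  S0   S1  S2 
   S1   S3  S3 
   S2   S3  S4 
 * S3   S4  S4 
   S4   S4  S4 
(> = start, * = accepting)

start=S0; accept=S3; S0-a->S1; S0-b->S2; S1-a->S3; S1-b->S3; S2-a->S3; S2-b->S4; S3-a->S4; S3-b->S4; S4-a->S4; S4-b->S4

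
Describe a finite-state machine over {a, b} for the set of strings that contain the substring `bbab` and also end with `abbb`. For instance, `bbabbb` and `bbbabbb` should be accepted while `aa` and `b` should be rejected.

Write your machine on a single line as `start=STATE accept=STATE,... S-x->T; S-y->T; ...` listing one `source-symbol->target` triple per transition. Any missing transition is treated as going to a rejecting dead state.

Build one automaton per condition and run them in lockstep. One (5 states) tracks whether and how much of `bbab` has been seen; the other (5 states) tracks how much of the suffix `abbb` has currently been matched. Each combined state is a pair, one component from each; accept when both components accept.
          a    b  
>  q0     q1   q2 
   q1     q1   q3 
   q2     q1   q4 
   q3     q1   q5 
   q4     q6   q4 
   q5     q6   q7 
   q6     q1   q8 
   q7     q6   q4 
   q8     q9  q10 
   q9     q9   q8 
   q10    q9  q11 
 * q11    q9  q12 
   q12    q9  q12 
(> = start, * = accepting)

start=q0; accept=q11; q0-a->q1; q0-b->q2; q1-a->q1; q1-b->q3; q2-a->q1; q2-b->q4; q3-a->q1; q3-b->q5; q4-a->q6; q4-b->q4; q5-a->q6; q5-b->q7; q6-a->q1; q6-b->q8; q7-a->q6; q7-b->q4; q8-a->q9; q8-b->q10; q9-a->q9; q9-b->q8; q10-a->q9; q10-b->q11; q11-a->q9; q11-b->q12; q12-a->q9; q12-b->q12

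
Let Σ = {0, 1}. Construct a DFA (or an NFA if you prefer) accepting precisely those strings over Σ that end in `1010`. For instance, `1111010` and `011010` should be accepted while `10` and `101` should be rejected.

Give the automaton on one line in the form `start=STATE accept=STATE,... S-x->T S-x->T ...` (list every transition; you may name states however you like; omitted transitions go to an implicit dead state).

start=S0 accept=S4 S0-0->S0 S0-1->S1 S1-0->S2 S1-1->S1 S2-0->S0 S2-1->S3 S3-0->S4 S3-1->S1 S4-0->S0 S4-1->S3

Let each state record the length of the longest suffix of the input read so far that is also a prefix of `1010`. S1 means the last symbol is `1`; S2 means the last 2 symbols are `10`; S3 means the last 3 symbols are `101`; S4 means the last 4 symbols are `1010`. Accept only at S4, where the string currently ends in `1010`.
        0   1  
>  S0   S0  S1 
   S1   S2  S1 
   S2   S0  S3 
   S3   S4  S1 
 * S4   S0  S3 
(> = start, * = accepting)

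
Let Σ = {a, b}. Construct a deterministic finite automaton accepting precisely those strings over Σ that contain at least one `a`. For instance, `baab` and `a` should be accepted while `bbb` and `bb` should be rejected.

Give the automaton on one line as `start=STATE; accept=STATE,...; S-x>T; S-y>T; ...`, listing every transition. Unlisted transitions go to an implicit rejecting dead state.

start=s0; accept=s1,s2; s0-a>s1; s0-b>s0; s1-a>s2; s1-b>s1; s2-a>s2; s2-b>s2

Count `a`s, saturating at 2: state s0 means no `a` yet, s1 means one `a` seen, s2 means more than one. Each `a` increments (capped at s2); other symbols loop. Accept from {s1, s2}.
A 3-state machine:
        a   b  
>  s0   s1  s0 
 * s1   s2  s1 
 * s2   s2  s2 
(> = start, * = accepting)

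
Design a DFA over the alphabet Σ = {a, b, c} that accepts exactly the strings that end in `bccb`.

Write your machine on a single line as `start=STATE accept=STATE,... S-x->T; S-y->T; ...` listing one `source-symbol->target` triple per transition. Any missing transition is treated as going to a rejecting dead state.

start=S0; accept=S4; S0-a->S0; S0-b->S1; S0-c->S0; S1-a->S0; S1-b->S1; S1-c->S2; S2-a->S0; S2-b->S1; S2-c->S3; S3-a->S0; S3-b->S4; S3-c->S0; S4-a->S0; S4-b->S1; S4-c->S2

Remember how much of `bccb` the current input suffix matches. State S0 means no match yet; S1 means the last symbol is `b`; S2 means the last 2 symbols are `bc`; S3 means the last 3 symbols are `bcc`; S4 means the last 4 symbols are `bccb`. Only S4 accepts. On a mismatch, fall back to the longest proper suffix that is still a prefix of `bccb`.
        a   b   c  
>  S0   S0  S1  S0 
   S1   S0  S1  S2 
   S2   S0  S1  S3 
   S3   S0  S4  S0 
 * S4   S0  S1  S2 
(> = start, * = accepting)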